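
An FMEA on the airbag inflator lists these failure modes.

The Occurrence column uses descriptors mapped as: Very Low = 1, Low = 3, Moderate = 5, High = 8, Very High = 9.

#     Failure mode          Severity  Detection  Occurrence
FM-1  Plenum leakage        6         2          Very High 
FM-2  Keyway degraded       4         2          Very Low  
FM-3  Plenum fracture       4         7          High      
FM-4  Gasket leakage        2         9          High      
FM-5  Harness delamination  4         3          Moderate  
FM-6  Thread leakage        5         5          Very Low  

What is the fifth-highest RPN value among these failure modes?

RPN = Severity × Occurrence × Detection:
  FM-1: 6 × 9 × 2 = 108
  FM-2: 4 × 1 × 2 = 8
  FM-3: 4 × 8 × 7 = 224
  FM-4: 2 × 8 × 9 = 144
  FM-5: 4 × 5 × 3 = 60
  FM-6: 5 × 1 × 5 = 25
Sorted descending: 224, 144, 108, 60, 25, 8.
The fifth-highest RPN is 25 (FM-6).

25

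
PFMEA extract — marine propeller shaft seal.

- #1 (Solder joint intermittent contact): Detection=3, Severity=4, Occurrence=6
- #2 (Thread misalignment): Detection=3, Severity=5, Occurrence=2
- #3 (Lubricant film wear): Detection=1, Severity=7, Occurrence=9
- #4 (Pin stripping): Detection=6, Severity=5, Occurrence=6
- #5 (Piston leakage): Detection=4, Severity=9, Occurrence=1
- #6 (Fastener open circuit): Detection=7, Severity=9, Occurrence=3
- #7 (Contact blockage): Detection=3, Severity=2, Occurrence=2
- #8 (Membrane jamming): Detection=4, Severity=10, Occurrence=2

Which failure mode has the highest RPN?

#6

RPN = Severity × Occurrence × Detection:
  #1: 4 × 6 × 3 = 72
  #2: 5 × 2 × 3 = 30
  #3: 7 × 9 × 1 = 63
  #4: 5 × 6 × 6 = 180
  #5: 9 × 1 × 4 = 36
  #6: 9 × 3 × 7 = 189
  #7: 2 × 2 × 3 = 12
  #8: 10 × 2 × 4 = 80
Highest RPN is 189 → #6.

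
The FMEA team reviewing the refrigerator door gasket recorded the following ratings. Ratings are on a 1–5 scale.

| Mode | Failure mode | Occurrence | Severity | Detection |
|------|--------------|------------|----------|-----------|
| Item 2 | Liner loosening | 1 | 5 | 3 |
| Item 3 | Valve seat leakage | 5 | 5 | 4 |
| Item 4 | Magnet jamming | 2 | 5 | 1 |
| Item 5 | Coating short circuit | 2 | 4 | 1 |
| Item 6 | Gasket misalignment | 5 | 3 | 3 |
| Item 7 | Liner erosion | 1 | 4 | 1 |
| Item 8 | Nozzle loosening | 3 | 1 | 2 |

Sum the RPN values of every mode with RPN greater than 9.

RPN = Severity × Occurrence × Detection:
  Item 2: 5 × 1 × 3 = 15
  Item 3: 5 × 5 × 4 = 100
  Item 4: 5 × 2 × 1 = 10
  Item 5: 4 × 2 × 1 = 8
  Item 6: 3 × 5 × 3 = 45
  Item 7: 4 × 1 × 1 = 4
  Item 8: 1 × 3 × 2 = 6
RPN > 9: Item 2 (15), Item 3 (100), Item 4 (10), Item 6 (45).
Sum: 15 + 100 + 10 + 45 = 170.

170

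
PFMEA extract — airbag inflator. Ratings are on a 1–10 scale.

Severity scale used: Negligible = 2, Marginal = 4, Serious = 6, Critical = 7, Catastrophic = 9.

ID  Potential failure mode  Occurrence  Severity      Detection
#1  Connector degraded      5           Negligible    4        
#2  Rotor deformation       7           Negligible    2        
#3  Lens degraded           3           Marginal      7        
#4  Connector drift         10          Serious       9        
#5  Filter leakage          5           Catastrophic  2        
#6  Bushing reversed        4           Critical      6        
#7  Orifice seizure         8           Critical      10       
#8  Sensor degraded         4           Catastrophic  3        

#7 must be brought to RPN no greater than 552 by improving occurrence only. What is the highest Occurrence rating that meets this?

#7: S=7, O=8, D=10 → current RPN = 560.
Fixed product = 70. Need 70 × O ≤ 552, so O ≤ 552/70 = 7.89.
Maximum integer Occurrence rating = 7 (gives RPN 490; O=8 would give 560 > 552).

7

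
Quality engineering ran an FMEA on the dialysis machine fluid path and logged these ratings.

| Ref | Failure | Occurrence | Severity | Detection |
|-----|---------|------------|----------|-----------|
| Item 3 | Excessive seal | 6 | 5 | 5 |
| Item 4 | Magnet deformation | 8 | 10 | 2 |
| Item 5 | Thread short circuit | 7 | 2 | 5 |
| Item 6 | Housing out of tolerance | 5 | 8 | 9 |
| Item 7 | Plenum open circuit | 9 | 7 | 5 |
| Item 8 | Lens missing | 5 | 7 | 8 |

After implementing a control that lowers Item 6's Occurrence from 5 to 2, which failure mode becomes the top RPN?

Item 7

RPN = Severity × Occurrence × Detection:
  Item 3: 5 × 6 × 5 = 150
  Item 4: 10 × 8 × 2 = 160
  Item 5: 2 × 7 × 5 = 70
  Item 6: 8 × 5 × 9 = 360
  Item 7: 7 × 9 × 5 = 315
  Item 8: 7 × 5 × 8 = 280
After action: Item 6 → 8 × 2 × 9 = 144.
Revised RPNs: Item 7=315, Item 8=280, Item 4=160, Item 3=150, Item 6=144, Item 5=70.
Highest is now Item 7 (315).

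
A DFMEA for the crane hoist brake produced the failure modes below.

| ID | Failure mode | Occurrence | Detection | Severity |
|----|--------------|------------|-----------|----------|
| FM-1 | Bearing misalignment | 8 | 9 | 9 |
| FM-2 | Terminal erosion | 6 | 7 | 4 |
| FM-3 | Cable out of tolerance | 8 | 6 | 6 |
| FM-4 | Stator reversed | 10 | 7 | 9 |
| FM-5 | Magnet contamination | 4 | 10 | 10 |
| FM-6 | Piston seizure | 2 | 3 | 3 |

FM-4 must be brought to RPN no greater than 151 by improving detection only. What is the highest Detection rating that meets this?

FM-4: S=9, O=10, D=7 → current RPN = 630.
Fixed product = 90. Need 90 × D ≤ 151, so D ≤ 151/90 = 1.68.
Maximum integer Detection rating = 1 (gives RPN 90; D=2 would give 180 > 151).

1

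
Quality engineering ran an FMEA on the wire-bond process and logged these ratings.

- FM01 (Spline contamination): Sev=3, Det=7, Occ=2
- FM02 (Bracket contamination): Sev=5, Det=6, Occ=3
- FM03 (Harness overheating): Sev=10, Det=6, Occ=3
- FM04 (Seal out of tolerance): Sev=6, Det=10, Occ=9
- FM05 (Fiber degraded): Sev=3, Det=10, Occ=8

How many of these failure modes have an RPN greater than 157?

RPN = Severity × Occurrence × Detection:
  FM01: 3 × 2 × 7 = 42
  FM02: 5 × 3 × 6 = 90
  FM03: 10 × 3 × 6 = 180
  FM04: 6 × 9 × 10 = 540
  FM05: 3 × 8 × 10 = 240
Modes with RPN > 157: FM03 (180), FM04 (540), FM05 (240) → 3.

3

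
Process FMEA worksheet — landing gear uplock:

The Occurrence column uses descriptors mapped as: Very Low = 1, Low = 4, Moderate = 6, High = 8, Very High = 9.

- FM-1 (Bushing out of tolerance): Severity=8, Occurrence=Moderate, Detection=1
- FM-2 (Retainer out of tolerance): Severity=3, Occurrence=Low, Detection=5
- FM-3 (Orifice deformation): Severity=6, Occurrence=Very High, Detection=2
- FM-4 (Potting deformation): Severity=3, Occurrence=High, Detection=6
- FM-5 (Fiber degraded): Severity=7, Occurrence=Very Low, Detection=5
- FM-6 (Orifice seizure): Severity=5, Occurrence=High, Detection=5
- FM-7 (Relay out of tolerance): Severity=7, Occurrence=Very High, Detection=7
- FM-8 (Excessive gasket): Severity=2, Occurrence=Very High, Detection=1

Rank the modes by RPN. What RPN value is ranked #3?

RPN = Severity × Occurrence × Detection:
  FM-1: 8 × 6 × 1 = 48
  FM-2: 3 × 4 × 5 = 60
  FM-3: 6 × 9 × 2 = 108
  FM-4: 3 × 8 × 6 = 144
  FM-5: 7 × 1 × 5 = 35
  FM-6: 5 × 8 × 5 = 200
  FM-7: 7 × 9 × 7 = 441
  FM-8: 2 × 9 × 1 = 18
Sorted descending: 441, 200, 144, 108, 60, 48, 35, 18.
The third-highest RPN is 144 (FM-4).

144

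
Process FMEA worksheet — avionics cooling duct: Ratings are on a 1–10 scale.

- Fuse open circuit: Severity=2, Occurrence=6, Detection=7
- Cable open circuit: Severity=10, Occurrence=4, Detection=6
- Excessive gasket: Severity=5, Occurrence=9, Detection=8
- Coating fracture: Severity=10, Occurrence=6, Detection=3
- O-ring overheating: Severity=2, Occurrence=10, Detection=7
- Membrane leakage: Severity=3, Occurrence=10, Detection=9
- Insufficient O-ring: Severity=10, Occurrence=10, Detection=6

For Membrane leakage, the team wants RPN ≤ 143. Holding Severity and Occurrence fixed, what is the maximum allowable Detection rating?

4

Membrane leakage: S=3, O=10, D=9 → current RPN = 270.
Fixed product = 30. Need 30 × D ≤ 143, so D ≤ 143/30 = 4.77.
Maximum integer Detection rating = 4 (gives RPN 120; D=5 would give 150 > 143).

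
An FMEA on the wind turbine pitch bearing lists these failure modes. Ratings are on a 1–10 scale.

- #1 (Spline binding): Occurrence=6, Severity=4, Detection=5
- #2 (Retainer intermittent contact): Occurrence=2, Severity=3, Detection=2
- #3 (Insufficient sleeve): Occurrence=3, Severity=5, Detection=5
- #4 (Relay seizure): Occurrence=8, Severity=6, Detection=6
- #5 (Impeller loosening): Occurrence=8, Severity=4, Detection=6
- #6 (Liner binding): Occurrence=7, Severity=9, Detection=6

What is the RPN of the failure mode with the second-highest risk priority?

RPN = Severity × Occurrence × Detection:
  #1: 4 × 6 × 5 = 120
  #2: 3 × 2 × 2 = 12
  #3: 5 × 3 × 5 = 75
  #4: 6 × 8 × 6 = 288
  #5: 4 × 8 × 6 = 192
  #6: 9 × 7 × 6 = 378
Sorted descending: 378, 288, 192, 120, 75, 12.
The second-highest RPN is 288 (#4).

288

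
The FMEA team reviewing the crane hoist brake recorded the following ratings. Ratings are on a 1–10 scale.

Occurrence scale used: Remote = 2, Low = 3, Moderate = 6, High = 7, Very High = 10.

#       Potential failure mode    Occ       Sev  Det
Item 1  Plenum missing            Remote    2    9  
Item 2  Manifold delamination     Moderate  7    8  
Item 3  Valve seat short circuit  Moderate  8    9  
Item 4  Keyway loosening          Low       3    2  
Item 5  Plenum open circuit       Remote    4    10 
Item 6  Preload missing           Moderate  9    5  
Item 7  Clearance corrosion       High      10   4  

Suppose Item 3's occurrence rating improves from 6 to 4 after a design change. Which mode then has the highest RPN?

RPN = Severity × Occurrence × Detection:
  Item 1: 2 × 2 × 9 = 36
  Item 2: 7 × 6 × 8 = 336
  Item 3: 8 × 6 × 9 = 432
  Item 4: 3 × 3 × 2 = 18
  Item 5: 4 × 2 × 10 = 80
  Item 6: 9 × 6 × 5 = 270
  Item 7: 10 × 7 × 4 = 280
After action: Item 3 → 8 × 4 × 9 = 288.
Revised RPNs: Item 2=336, Item 3=288, Item 7=280, Item 6=270, Item 5=80, Item 1=36, Item 4=18.
Highest is now Item 2 (336).

Item 2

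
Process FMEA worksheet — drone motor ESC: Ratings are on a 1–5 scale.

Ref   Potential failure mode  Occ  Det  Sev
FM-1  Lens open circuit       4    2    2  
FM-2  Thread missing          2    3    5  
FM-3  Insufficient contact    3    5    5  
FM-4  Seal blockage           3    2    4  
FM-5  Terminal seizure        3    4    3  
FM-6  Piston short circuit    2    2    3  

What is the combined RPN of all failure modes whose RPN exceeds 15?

RPN = Severity × Occurrence × Detection:
  FM-1: 2 × 4 × 2 = 16
  FM-2: 5 × 2 × 3 = 30
  FM-3: 5 × 3 × 5 = 75
  FM-4: 4 × 3 × 2 = 24
  FM-5: 3 × 3 × 4 = 36
  FM-6: 3 × 2 × 2 = 12
RPN > 15: FM-1 (16), FM-2 (30), FM-3 (75), FM-4 (24), FM-5 (36).
Sum: 16 + 30 + 75 + 24 + 36 = 181.

181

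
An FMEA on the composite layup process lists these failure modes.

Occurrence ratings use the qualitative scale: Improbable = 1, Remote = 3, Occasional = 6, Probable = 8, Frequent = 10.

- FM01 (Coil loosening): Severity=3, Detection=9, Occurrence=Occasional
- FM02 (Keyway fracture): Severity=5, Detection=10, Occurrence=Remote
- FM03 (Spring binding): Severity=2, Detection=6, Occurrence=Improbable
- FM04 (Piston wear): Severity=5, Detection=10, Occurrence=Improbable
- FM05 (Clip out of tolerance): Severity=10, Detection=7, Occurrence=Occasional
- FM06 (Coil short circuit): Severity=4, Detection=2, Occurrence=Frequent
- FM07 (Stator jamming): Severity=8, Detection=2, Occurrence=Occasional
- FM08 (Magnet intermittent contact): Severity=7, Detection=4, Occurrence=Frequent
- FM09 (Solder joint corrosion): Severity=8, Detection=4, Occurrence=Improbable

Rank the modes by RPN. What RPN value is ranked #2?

280

RPN = Severity × Occurrence × Detection:
  FM01: 3 × 6 × 9 = 162
  FM02: 5 × 3 × 10 = 150
  FM03: 2 × 1 × 6 = 12
  FM04: 5 × 1 × 10 = 50
  FM05: 10 × 6 × 7 = 420
  FM06: 4 × 10 × 2 = 80
  FM07: 8 × 6 × 2 = 96
  FM08: 7 × 10 × 4 = 280
  FM09: 8 × 1 × 4 = 32
Sorted descending: 420, 280, 162, 150, 96, 80, 50, 32, 12.
The second-highest RPN is 280 (FM08).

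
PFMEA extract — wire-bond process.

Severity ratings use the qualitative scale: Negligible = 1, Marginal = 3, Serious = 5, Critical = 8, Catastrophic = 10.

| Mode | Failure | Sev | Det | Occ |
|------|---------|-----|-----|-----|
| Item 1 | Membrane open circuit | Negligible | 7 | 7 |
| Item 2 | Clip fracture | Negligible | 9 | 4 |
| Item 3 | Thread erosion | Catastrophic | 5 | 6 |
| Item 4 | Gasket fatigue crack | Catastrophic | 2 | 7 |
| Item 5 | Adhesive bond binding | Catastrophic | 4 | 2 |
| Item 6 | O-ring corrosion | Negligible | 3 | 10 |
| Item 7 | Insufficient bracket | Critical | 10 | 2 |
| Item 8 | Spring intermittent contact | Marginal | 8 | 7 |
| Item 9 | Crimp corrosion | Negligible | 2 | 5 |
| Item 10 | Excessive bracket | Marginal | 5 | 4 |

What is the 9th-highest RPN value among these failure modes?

RPN = Severity × Occurrence × Detection:
  Item 1: 1 × 7 × 7 = 49
  Item 2: 1 × 4 × 9 = 36
  Item 3: 10 × 6 × 5 = 300
  Item 4: 10 × 7 × 2 = 140
  Item 5: 10 × 2 × 4 = 80
  Item 6: 1 × 10 × 3 = 30
  Item 7: 8 × 2 × 10 = 160
  Item 8: 3 × 7 × 8 = 168
  Item 9: 1 × 5 × 2 = 10
  Item 10: 3 × 4 × 5 = 60
Sorted descending: 300, 168, 160, 140, 80, 60, 49, 36, 30, 10.
The 9th-highest RPN is 30 (Item 6).

30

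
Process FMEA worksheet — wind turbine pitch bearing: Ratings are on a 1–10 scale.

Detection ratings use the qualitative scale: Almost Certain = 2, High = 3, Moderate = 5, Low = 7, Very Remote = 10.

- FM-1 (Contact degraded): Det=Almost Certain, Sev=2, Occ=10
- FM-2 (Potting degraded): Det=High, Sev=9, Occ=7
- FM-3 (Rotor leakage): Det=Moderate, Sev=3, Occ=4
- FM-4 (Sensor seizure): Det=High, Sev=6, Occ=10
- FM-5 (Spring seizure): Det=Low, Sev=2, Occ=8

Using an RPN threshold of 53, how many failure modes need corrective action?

RPN = Severity × Occurrence × Detection:
  FM-1: 2 × 10 × 2 = 40
  FM-2: 9 × 7 × 3 = 189
  FM-3: 3 × 4 × 5 = 60
  FM-4: 6 × 10 × 3 = 180
  FM-5: 2 × 8 × 7 = 112
Modes with RPN ≥ 53: FM-2 (189), FM-3 (60), FM-4 (180), FM-5 (112) → 4.

4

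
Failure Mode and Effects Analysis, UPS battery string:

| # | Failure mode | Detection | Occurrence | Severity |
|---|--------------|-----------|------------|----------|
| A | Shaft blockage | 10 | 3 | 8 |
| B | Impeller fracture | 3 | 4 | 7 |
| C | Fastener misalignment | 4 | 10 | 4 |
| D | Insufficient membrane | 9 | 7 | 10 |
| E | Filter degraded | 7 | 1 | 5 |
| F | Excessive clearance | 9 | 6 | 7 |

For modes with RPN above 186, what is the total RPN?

1248

RPN = Severity × Occurrence × Detection:
  A: 8 × 3 × 10 = 240
  B: 7 × 4 × 3 = 84
  C: 4 × 10 × 4 = 160
  D: 10 × 7 × 9 = 630
  E: 5 × 1 × 7 = 35
  F: 7 × 6 × 9 = 378
RPN > 186: A (240), D (630), F (378).
Sum: 240 + 630 + 378 = 1248.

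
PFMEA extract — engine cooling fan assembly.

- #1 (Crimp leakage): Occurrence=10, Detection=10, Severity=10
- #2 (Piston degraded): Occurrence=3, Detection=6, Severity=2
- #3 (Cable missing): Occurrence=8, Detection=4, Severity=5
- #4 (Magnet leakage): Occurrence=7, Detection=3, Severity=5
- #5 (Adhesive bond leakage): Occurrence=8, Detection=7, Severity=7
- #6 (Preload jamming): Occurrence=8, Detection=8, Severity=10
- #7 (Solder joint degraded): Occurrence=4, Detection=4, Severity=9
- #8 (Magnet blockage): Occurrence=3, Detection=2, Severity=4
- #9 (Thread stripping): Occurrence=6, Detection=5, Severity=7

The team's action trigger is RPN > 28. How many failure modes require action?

RPN = Severity × Occurrence × Detection:
  #1: 10 × 10 × 10 = 1000
  #2: 2 × 3 × 6 = 36
  #3: 5 × 8 × 4 = 160
  #4: 5 × 7 × 3 = 105
  #5: 7 × 8 × 7 = 392
  #6: 10 × 8 × 8 = 640
  #7: 9 × 4 × 4 = 144
  #8: 4 × 3 × 2 = 24
  #9: 7 × 6 × 5 = 210
Modes with RPN > 28: #1 (1000), #2 (36), #3 (160), #4 (105), #5 (392), #6 (640), #7 (144), #9 (210) → 8.

8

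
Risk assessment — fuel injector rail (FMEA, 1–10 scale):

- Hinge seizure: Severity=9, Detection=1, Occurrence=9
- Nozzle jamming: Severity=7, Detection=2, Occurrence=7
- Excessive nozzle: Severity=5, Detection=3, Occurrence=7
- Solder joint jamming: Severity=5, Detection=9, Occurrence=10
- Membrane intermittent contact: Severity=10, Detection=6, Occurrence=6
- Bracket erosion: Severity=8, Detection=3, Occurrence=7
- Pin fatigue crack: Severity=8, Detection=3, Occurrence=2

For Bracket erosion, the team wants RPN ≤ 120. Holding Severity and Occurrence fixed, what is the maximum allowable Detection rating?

2

Bracket erosion: S=8, O=7, D=3 → current RPN = 168.
Fixed product = 56. Need 56 × D ≤ 120, so D ≤ 120/56 = 2.14.
Maximum integer Detection rating = 2 (gives RPN 112; D=3 would give 168 > 120).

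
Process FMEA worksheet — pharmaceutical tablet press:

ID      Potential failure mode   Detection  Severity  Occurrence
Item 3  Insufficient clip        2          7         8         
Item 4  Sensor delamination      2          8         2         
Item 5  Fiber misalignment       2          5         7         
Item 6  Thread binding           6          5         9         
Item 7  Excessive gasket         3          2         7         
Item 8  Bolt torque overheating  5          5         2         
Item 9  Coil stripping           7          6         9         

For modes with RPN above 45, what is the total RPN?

880

RPN = Severity × Occurrence × Detection:
  Item 3: 7 × 8 × 2 = 112
  Item 4: 8 × 2 × 2 = 32
  Item 5: 5 × 7 × 2 = 70
  Item 6: 5 × 9 × 6 = 270
  Item 7: 2 × 7 × 3 = 42
  Item 8: 5 × 2 × 5 = 50
  Item 9: 6 × 9 × 7 = 378
RPN > 45: Item 3 (112), Item 5 (70), Item 6 (270), Item 8 (50), Item 9 (378).
Sum: 112 + 70 + 270 + 50 + 378 = 880.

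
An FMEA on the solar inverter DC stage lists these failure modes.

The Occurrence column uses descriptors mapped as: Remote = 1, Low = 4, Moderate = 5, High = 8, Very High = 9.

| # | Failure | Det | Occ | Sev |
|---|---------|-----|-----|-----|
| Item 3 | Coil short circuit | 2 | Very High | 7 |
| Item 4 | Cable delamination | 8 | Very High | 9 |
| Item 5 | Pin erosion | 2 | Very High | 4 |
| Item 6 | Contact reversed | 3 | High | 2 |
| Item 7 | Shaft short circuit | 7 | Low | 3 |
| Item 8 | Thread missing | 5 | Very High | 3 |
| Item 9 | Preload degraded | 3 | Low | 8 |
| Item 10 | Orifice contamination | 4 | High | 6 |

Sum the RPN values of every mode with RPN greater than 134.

RPN = Severity × Occurrence × Detection:
  Item 3: 7 × 9 × 2 = 126
  Item 4: 9 × 9 × 8 = 648
  Item 5: 4 × 9 × 2 = 72
  Item 6: 2 × 8 × 3 = 48
  Item 7: 3 × 4 × 7 = 84
  Item 8: 3 × 9 × 5 = 135
  Item 9: 8 × 4 × 3 = 96
  Item 10: 6 × 8 × 4 = 192
RPN > 134: Item 4 (648), Item 8 (135), Item 10 (192).
Sum: 648 + 135 + 192 = 975.

975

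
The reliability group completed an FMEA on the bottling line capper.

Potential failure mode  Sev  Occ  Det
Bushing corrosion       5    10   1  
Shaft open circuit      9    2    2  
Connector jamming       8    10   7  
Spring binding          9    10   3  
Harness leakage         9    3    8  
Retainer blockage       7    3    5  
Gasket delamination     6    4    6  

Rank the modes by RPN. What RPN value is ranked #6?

RPN = Severity × Occurrence × Detection:
  Bushing corrosion: 5 × 10 × 1 = 50
  Shaft open circuit: 9 × 2 × 2 = 36
  Connector jamming: 8 × 10 × 7 = 560
  Spring binding: 9 × 10 × 3 = 270
  Harness leakage: 9 × 3 × 8 = 216
  Retainer blockage: 7 × 3 × 5 = 105
  Gasket delamination: 6 × 4 × 6 = 144
Sorted descending: 560, 270, 216, 144, 105, 50, 36.
The sixth-highest RPN is 50 (Bushing corrosion).

50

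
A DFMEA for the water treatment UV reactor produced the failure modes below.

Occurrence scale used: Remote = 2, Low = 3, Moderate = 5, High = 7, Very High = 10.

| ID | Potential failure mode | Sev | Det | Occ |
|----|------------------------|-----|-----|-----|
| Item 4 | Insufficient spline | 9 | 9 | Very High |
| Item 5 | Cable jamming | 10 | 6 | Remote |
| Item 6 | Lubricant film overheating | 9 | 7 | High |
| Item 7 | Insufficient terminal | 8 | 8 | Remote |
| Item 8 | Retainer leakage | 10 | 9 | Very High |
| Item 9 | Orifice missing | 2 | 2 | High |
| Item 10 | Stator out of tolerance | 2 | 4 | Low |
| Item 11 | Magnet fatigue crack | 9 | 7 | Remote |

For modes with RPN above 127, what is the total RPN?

RPN = Severity × Occurrence × Detection:
  Item 4: 9 × 10 × 9 = 810
  Item 5: 10 × 2 × 6 = 120
  Item 6: 9 × 7 × 7 = 441
  Item 7: 8 × 2 × 8 = 128
  Item 8: 10 × 10 × 9 = 900
  Item 9: 2 × 7 × 2 = 28
  Item 10: 2 × 3 × 4 = 24
  Item 11: 9 × 2 × 7 = 126
RPN > 127: Item 4 (810), Item 6 (441), Item 7 (128), Item 8 (900).
Sum: 810 + 441 + 128 + 900 = 2279.

2279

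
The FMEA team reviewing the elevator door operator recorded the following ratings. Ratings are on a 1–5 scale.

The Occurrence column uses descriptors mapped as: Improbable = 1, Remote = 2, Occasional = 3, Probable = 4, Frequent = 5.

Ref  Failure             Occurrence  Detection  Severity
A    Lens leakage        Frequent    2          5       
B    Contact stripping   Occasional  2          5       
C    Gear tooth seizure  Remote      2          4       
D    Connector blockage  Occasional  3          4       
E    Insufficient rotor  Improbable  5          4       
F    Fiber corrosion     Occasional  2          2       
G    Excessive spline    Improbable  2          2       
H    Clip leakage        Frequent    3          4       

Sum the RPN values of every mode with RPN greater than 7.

RPN = Severity × Occurrence × Detection:
  A: 5 × 5 × 2 = 50
  B: 5 × 3 × 2 = 30
  C: 4 × 2 × 2 = 16
  D: 4 × 3 × 3 = 36
  E: 4 × 1 × 5 = 20
  F: 2 × 3 × 2 = 12
  G: 2 × 1 × 2 = 4
  H: 4 × 5 × 3 = 60
RPN > 7: A (50), B (30), C (16), D (36), E (20), F (12), H (60).
Sum: 50 + 30 + 16 + 36 + 20 + 12 + 60 = 224.

224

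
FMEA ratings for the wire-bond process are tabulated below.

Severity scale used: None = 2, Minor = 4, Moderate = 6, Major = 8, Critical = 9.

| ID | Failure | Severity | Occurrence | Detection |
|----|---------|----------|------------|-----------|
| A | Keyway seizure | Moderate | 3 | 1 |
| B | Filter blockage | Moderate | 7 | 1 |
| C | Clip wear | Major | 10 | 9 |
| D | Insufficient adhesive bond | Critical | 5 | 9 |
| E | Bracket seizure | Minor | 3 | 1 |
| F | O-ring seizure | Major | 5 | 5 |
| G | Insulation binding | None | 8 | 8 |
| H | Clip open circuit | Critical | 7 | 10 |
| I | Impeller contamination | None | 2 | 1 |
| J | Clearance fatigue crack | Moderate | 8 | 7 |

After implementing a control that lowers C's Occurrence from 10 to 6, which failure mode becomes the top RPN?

RPN = Severity × Occurrence × Detection:
  A: 6 × 3 × 1 = 18
  B: 6 × 7 × 1 = 42
  C: 8 × 10 × 9 = 720
  D: 9 × 5 × 9 = 405
  E: 4 × 3 × 1 = 12
  F: 8 × 5 × 5 = 200
  G: 2 × 8 × 8 = 128
  H: 9 × 7 × 10 = 630
  I: 2 × 2 × 1 = 4
  J: 6 × 8 × 7 = 336
After action: C → 8 × 6 × 9 = 432.
Revised RPNs: H=630, C=432, D=405, J=336, F=200, G=128, B=42, A=18, E=12, I=4.
Highest is now H (630).

H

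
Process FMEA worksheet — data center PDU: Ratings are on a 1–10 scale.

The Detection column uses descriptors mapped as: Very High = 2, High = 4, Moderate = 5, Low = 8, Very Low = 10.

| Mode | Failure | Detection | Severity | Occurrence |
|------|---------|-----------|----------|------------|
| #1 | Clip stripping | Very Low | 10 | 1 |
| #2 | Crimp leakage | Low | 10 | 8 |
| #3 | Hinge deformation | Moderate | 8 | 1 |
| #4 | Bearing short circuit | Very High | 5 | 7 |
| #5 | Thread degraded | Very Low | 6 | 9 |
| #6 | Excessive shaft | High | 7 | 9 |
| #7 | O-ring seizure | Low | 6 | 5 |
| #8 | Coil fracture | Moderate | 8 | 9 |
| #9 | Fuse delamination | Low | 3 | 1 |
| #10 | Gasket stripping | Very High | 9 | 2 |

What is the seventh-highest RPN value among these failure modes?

RPN = Severity × Occurrence × Detection:
  #1: 10 × 1 × 10 = 100
  #2: 10 × 8 × 8 = 640
  #3: 8 × 1 × 5 = 40
  #4: 5 × 7 × 2 = 70
  #5: 6 × 9 × 10 = 540
  #6: 7 × 9 × 4 = 252
  #7: 6 × 5 × 8 = 240
  #8: 8 × 9 × 5 = 360
  #9: 3 × 1 × 8 = 24
  #10: 9 × 2 × 2 = 36
Sorted descending: 640, 540, 360, 252, 240, 100, 70, 40, 36, 24.
The seventh-highest RPN is 70 (#4).

70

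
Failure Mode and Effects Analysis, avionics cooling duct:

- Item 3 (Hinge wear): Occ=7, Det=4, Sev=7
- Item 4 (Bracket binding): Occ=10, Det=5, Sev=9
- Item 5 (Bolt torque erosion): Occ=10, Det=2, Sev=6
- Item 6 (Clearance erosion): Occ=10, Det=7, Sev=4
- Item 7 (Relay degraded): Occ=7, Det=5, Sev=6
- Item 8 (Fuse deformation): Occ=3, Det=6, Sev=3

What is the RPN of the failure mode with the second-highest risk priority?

280

RPN = Severity × Occurrence × Detection:
  Item 3: 7 × 7 × 4 = 196
  Item 4: 9 × 10 × 5 = 450
  Item 5: 6 × 10 × 2 = 120
  Item 6: 4 × 10 × 7 = 280
  Item 7: 6 × 7 × 5 = 210
  Item 8: 3 × 3 × 6 = 54
Sorted descending: 450, 280, 210, 196, 120, 54.
The second-highest RPN is 280 (Item 6).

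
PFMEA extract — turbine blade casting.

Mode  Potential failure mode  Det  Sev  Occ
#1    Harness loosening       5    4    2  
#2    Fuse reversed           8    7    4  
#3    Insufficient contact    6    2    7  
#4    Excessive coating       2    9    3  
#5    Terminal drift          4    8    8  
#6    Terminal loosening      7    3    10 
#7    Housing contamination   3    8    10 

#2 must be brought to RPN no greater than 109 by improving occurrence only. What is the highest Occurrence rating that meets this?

#2: S=7, O=4, D=8 → current RPN = 224.
Fixed product = 56. Need 56 × O ≤ 109, so O ≤ 109/56 = 1.95.
Maximum integer Occurrence rating = 1 (gives RPN 56; O=2 would give 112 > 109).

1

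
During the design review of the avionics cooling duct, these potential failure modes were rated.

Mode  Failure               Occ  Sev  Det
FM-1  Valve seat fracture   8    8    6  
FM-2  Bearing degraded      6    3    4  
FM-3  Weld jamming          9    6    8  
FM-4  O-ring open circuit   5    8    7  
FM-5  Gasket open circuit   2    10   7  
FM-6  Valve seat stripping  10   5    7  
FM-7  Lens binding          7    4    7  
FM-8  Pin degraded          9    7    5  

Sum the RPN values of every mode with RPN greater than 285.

1481

RPN = Severity × Occurrence × Detection:
  FM-1: 8 × 8 × 6 = 384
  FM-2: 3 × 6 × 4 = 72
  FM-3: 6 × 9 × 8 = 432
  FM-4: 8 × 5 × 7 = 280
  FM-5: 10 × 2 × 7 = 140
  FM-6: 5 × 10 × 7 = 350
  FM-7: 4 × 7 × 7 = 196
  FM-8: 7 × 9 × 5 = 315
RPN > 285: FM-1 (384), FM-3 (432), FM-6 (350), FM-8 (315).
Sum: 384 + 432 + 350 + 315 = 1481.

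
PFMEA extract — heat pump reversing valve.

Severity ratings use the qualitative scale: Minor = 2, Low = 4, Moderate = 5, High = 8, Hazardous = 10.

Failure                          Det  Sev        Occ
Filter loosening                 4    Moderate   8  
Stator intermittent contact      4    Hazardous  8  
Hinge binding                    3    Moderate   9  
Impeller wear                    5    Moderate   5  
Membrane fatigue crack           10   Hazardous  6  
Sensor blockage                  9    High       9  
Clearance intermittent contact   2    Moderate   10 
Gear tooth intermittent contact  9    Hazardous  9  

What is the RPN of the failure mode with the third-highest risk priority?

RPN = Severity × Occurrence × Detection:
  Filter loosening: 5 × 8 × 4 = 160
  Stator intermittent contact: 10 × 8 × 4 = 320
  Hinge binding: 5 × 9 × 3 = 135
  Impeller wear: 5 × 5 × 5 = 125
  Membrane fatigue crack: 10 × 6 × 10 = 600
  Sensor blockage: 8 × 9 × 9 = 648
  Clearance intermittent contact: 5 × 10 × 2 = 100
  Gear tooth intermittent contact: 10 × 9 × 9 = 810
Sorted descending: 810, 648, 600, 320, 160, 135, 125, 100.
The third-highest RPN is 600 (Membrane fatigue crack).

600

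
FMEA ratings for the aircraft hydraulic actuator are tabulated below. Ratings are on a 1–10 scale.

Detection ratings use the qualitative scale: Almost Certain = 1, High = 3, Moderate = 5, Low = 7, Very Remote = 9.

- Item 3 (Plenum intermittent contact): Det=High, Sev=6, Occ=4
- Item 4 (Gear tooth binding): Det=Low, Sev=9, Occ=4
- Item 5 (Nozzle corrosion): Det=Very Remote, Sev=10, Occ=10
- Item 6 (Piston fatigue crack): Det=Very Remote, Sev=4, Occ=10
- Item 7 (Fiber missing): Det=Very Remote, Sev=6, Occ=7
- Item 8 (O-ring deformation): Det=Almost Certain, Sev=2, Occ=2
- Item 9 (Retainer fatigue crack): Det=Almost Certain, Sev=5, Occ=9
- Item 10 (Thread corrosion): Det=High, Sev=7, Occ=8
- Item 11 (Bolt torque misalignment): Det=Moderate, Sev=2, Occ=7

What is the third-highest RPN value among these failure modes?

RPN = Severity × Occurrence × Detection:
  Item 3: 6 × 4 × 3 = 72
  Item 4: 9 × 4 × 7 = 252
  Item 5: 10 × 10 × 9 = 900
  Item 6: 4 × 10 × 9 = 360
  Item 7: 6 × 7 × 9 = 378
  Item 8: 2 × 2 × 1 = 4
  Item 9: 5 × 9 × 1 = 45
  Item 10: 7 × 8 × 3 = 168
  Item 11: 2 × 7 × 5 = 70
Sorted descending: 900, 378, 360, 252, 168, 72, 70, 45, 4.
The third-highest RPN is 360 (Item 6).

360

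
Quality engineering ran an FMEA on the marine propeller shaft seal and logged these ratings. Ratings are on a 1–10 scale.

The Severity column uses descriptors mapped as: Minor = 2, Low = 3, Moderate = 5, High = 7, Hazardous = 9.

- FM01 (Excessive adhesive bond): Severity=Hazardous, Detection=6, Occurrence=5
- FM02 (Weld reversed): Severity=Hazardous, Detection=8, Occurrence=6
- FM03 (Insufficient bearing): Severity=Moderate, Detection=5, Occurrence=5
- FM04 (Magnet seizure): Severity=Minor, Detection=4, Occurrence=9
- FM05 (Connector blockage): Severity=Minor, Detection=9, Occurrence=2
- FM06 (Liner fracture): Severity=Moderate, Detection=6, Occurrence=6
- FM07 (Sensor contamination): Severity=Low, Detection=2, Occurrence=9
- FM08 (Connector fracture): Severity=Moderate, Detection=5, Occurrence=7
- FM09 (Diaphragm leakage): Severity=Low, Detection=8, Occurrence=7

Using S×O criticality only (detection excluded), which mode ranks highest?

Criticality = Severity × Occurrence:
  FM01: 9 × 5 = 45
  FM02: 9 × 6 = 54
  FM03: 5 × 5 = 25
  FM04: 2 × 9 = 18
  FM05: 2 × 2 = 4
  FM06: 5 × 6 = 30
  FM07: 3 × 9 = 27
  FM08: 5 × 7 = 35
  FM09: 3 × 7 = 21
Highest criticality is 54 → FM02.

FM02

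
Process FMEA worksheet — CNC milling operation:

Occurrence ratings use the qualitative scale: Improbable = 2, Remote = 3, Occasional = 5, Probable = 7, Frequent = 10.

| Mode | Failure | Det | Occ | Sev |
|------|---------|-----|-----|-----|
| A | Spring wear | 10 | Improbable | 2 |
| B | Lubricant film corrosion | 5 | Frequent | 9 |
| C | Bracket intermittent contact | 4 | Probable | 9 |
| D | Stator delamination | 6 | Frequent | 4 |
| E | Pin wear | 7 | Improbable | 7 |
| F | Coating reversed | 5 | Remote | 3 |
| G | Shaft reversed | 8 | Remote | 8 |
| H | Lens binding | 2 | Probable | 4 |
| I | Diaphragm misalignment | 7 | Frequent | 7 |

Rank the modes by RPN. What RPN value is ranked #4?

RPN = Severity × Occurrence × Detection:
  A: 2 × 2 × 10 = 40
  B: 9 × 10 × 5 = 450
  C: 9 × 7 × 4 = 252
  D: 4 × 10 × 6 = 240
  E: 7 × 2 × 7 = 98
  F: 3 × 3 × 5 = 45
  G: 8 × 3 × 8 = 192
  H: 4 × 7 × 2 = 56
  I: 7 × 10 × 7 = 490
Sorted descending: 490, 450, 252, 240, 192, 98, 56, 45, 40.
The fourth-highest RPN is 240 (D).

240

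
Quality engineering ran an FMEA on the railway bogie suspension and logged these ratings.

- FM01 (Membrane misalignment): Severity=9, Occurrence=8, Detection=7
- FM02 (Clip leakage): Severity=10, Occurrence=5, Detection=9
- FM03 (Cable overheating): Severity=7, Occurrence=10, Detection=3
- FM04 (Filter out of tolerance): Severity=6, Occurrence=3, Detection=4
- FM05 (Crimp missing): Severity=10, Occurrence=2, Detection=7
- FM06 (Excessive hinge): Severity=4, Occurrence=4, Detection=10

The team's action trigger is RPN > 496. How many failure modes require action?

RPN = Severity × Occurrence × Detection:
  FM01: 9 × 8 × 7 = 504
  FM02: 10 × 5 × 9 = 450
  FM03: 7 × 10 × 3 = 210
  FM04: 6 × 3 × 4 = 72
  FM05: 10 × 2 × 7 = 140
  FM06: 4 × 4 × 10 = 160
Modes with RPN > 496: FM01 (504) → 1.

1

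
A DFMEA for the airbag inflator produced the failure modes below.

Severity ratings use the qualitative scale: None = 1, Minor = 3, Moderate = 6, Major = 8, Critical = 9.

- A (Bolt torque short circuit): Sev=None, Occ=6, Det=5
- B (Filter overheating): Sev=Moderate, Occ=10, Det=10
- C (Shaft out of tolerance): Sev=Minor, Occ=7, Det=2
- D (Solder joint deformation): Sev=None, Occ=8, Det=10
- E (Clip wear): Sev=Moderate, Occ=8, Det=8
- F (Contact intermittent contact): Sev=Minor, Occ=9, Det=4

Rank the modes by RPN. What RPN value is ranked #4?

RPN = Severity × Occurrence × Detection:
  A: 1 × 6 × 5 = 30
  B: 6 × 10 × 10 = 600
  C: 3 × 7 × 2 = 42
  D: 1 × 8 × 10 = 80
  E: 6 × 8 × 8 = 384
  F: 3 × 9 × 4 = 108
Sorted descending: 600, 384, 108, 80, 42, 30.
The fourth-highest RPN is 80 (D).

80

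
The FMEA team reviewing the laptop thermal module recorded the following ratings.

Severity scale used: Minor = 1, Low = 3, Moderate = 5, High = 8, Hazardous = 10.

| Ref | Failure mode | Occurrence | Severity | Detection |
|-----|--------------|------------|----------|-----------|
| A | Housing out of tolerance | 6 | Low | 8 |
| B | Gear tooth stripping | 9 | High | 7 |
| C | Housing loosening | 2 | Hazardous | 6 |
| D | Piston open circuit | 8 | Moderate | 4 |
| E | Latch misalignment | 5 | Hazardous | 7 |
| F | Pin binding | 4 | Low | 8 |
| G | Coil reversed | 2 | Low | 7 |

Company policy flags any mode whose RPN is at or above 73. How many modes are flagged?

RPN = Severity × Occurrence × Detection:
  A: 3 × 6 × 8 = 144
  B: 8 × 9 × 7 = 504
  C: 10 × 2 × 6 = 120
  D: 5 × 8 × 4 = 160
  E: 10 × 5 × 7 = 350
  F: 3 × 4 × 8 = 96
  G: 3 × 2 × 7 = 42
Modes with RPN ≥ 73: A (144), B (504), C (120), D (160), E (350), F (96) → 6.

6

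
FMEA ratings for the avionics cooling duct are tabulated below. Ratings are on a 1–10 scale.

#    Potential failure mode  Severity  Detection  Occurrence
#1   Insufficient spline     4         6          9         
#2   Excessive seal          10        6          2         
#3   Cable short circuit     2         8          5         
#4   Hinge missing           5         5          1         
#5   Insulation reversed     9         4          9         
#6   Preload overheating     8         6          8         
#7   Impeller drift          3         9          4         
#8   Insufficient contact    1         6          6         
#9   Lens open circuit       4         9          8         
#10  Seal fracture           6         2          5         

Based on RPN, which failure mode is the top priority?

RPN = Severity × Occurrence × Detection:
  #1: 4 × 9 × 6 = 216
  #2: 10 × 2 × 6 = 120
  #3: 2 × 5 × 8 = 80
  #4: 5 × 1 × 5 = 25
  #5: 9 × 9 × 4 = 324
  #6: 8 × 8 × 6 = 384
  #7: 3 × 4 × 9 = 108
  #8: 1 × 6 × 6 = 36
  #9: 4 × 8 × 9 = 288
  #10: 6 × 5 × 2 = 60
Highest RPN is 384 → #6.

#6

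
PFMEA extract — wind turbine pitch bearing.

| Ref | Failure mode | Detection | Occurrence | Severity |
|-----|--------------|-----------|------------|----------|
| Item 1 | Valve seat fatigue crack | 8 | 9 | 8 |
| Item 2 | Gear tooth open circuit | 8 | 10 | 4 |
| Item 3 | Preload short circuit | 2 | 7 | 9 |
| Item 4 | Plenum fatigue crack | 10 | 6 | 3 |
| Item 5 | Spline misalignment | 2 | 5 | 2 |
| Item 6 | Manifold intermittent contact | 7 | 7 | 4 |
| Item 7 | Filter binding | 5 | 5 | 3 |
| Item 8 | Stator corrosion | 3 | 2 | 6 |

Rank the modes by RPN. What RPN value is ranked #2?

RPN = Severity × Occurrence × Detection:
  Item 1: 8 × 9 × 8 = 576
  Item 2: 4 × 10 × 8 = 320
  Item 3: 9 × 7 × 2 = 126
  Item 4: 3 × 6 × 10 = 180
  Item 5: 2 × 5 × 2 = 20
  Item 6: 4 × 7 × 7 = 196
  Item 7: 3 × 5 × 5 = 75
  Item 8: 6 × 2 × 3 = 36
Sorted descending: 576, 320, 196, 180, 126, 75, 36, 20.
The second-highest RPN is 320 (Item 2).

320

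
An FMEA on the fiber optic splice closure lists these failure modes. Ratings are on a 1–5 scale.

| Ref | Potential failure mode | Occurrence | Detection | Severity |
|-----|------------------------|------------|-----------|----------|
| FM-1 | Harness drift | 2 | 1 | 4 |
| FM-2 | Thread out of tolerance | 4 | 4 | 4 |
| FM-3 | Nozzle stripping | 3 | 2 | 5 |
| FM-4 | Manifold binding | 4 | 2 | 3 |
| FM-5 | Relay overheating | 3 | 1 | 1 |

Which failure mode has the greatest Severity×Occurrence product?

FM-2

Criticality = Severity × Occurrence:
  FM-1: 4 × 2 = 8
  FM-2: 4 × 4 = 16
  FM-3: 5 × 3 = 15
  FM-4: 3 × 4 = 12
  FM-5: 1 × 3 = 3
Highest criticality is 16 → FM-2.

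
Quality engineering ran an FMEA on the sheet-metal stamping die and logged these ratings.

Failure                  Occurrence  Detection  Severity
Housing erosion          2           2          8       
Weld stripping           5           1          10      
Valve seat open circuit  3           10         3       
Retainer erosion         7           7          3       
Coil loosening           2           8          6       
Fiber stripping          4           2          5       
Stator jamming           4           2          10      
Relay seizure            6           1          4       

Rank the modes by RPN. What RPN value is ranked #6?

40

RPN = Severity × Occurrence × Detection:
  Housing erosion: 8 × 2 × 2 = 32
  Weld stripping: 10 × 5 × 1 = 50
  Valve seat open circuit: 3 × 3 × 10 = 90
  Retainer erosion: 3 × 7 × 7 = 147
  Coil loosening: 6 × 2 × 8 = 96
  Fiber stripping: 5 × 4 × 2 = 40
  Stator jamming: 10 × 4 × 2 = 80
  Relay seizure: 4 × 6 × 1 = 24
Sorted descending: 147, 96, 90, 80, 50, 40, 32, 24.
The sixth-highest RPN is 40 (Fiber stripping).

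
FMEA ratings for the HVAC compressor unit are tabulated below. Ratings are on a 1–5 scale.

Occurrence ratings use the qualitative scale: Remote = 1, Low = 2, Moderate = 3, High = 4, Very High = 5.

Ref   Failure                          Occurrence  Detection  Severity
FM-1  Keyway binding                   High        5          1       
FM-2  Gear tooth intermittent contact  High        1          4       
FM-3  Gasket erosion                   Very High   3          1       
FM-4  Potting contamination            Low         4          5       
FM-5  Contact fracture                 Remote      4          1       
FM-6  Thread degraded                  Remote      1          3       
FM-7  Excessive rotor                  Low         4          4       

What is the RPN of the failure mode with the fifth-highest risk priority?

15

RPN = Severity × Occurrence × Detection:
  FM-1: 1 × 4 × 5 = 20
  FM-2: 4 × 4 × 1 = 16
  FM-3: 1 × 5 × 3 = 15
  FM-4: 5 × 2 × 4 = 40
  FM-5: 1 × 1 × 4 = 4
  FM-6: 3 × 1 × 1 = 3
  FM-7: 4 × 2 × 4 = 32
Sorted descending: 40, 32, 20, 16, 15, 4, 3.
The fifth-highest RPN is 15 (FM-3).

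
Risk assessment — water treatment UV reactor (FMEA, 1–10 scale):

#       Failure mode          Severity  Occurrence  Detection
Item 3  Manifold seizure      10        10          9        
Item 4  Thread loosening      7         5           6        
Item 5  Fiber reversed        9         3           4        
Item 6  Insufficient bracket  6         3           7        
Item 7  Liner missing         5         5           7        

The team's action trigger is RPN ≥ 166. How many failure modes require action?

3

RPN = Severity × Occurrence × Detection:
  Item 3: 10 × 10 × 9 = 900
  Item 4: 7 × 5 × 6 = 210
  Item 5: 9 × 3 × 4 = 108
  Item 6: 6 × 3 × 7 = 126
  Item 7: 5 × 5 × 7 = 175
Modes with RPN ≥ 166: Item 3 (900), Item 4 (210), Item 7 (175) → 3.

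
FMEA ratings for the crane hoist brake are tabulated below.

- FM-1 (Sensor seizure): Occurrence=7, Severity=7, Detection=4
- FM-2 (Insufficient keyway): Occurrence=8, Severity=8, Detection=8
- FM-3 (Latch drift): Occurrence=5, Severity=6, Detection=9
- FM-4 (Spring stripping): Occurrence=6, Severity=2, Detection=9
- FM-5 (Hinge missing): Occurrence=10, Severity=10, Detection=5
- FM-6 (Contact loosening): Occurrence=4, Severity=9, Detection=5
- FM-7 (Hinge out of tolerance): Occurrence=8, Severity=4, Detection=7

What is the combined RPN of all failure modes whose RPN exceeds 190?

RPN = Severity × Occurrence × Detection:
  FM-1: 7 × 7 × 4 = 196
  FM-2: 8 × 8 × 8 = 512
  FM-3: 6 × 5 × 9 = 270
  FM-4: 2 × 6 × 9 = 108
  FM-5: 10 × 10 × 5 = 500
  FM-6: 9 × 4 × 5 = 180
  FM-7: 4 × 8 × 7 = 224
RPN > 190: FM-1 (196), FM-2 (512), FM-3 (270), FM-5 (500), FM-7 (224).
Sum: 196 + 512 + 270 + 500 + 224 = 1702.

1702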